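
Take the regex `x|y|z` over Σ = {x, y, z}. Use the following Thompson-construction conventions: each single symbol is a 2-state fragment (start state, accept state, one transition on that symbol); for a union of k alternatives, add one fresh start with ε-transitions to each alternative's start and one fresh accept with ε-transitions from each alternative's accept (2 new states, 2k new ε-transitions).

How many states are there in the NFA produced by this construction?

8

Per subexpression:
Each of the 3 symbol leaves contributes a 2-state fragment.
  x|y|z — 8 states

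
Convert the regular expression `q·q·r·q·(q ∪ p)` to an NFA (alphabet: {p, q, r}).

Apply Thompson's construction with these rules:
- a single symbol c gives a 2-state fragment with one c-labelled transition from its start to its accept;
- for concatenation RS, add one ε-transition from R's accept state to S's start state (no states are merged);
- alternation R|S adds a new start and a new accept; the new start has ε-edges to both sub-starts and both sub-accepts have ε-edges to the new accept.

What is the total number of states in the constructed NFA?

14

By structural recursion:
Each of the 6 symbol leaves contributes a 2-state fragment.
  q ∪ p → 6 states
  q·q·r·q·(q ∪ p) → 14 states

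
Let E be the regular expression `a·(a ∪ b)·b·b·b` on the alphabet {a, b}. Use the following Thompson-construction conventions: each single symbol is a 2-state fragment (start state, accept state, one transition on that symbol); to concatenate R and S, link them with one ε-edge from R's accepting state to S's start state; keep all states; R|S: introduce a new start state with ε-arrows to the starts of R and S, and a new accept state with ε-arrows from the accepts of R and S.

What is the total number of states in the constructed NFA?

14

Bottom-up over the parse tree:
Each of the 6 symbol leaves contributes a 2-state fragment.
  a ∪ b = 6 states
  a·(a ∪ b)·b·b·b = 14 states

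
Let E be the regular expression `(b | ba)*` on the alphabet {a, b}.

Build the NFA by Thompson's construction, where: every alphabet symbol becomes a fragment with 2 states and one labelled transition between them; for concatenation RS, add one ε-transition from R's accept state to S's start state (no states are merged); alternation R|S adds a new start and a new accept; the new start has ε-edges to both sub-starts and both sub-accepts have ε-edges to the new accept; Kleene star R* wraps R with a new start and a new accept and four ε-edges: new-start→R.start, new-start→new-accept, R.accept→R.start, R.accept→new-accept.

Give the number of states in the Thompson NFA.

10

By structural recursion:
Each of the 3 symbol leaves contributes a 2-state fragment.
  ba = 4 states
  b | ba = 8 states
  (b | ba)* = 10 states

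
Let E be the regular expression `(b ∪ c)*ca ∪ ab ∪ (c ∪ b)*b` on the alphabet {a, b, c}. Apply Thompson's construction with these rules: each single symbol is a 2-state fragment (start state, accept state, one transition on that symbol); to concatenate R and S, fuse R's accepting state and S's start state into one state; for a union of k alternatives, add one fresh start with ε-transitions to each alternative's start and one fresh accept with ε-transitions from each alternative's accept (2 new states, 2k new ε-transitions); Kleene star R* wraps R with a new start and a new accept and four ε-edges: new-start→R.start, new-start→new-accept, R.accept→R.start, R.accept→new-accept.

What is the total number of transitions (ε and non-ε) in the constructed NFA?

Per subexpression:
Each of the 9 symbol leaves contributes 1 transition (1 symbol, 0 ε).
  b ∪ c — 6 transitions (2 symbol, 4 ε)
  (b ∪ c)* — 10 transitions (2 symbol, 8 ε)
  (b ∪ c)*ca — 12 transitions (4 symbol, 8 ε)
  ab — 2 transitions (2 symbol, 0 ε)
  c ∪ b — 6 transitions (2 symbol, 4 ε)
  (c ∪ b)* — 10 transitions (2 symbol, 8 ε)
  (c ∪ b)*b — 11 transitions (3 symbol, 8 ε)
  (b ∪ c)*ca ∪ ab ∪ (c ∪ b)*b — 31 transitions (9 symbol, 22 ε)

31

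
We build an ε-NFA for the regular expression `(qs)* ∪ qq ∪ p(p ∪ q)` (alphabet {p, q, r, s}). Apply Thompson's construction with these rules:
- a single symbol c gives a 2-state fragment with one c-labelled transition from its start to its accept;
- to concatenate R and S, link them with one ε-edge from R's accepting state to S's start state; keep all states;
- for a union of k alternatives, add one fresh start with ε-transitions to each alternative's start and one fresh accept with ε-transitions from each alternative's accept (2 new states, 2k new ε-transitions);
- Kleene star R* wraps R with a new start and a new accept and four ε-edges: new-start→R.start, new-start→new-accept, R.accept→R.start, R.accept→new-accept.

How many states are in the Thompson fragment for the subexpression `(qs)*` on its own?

6

Fragment for `(qs)*`:
Each of the 2 symbol leaves contributes a 2-state fragment.
  qs = 4 states
  (qs)* = 6 states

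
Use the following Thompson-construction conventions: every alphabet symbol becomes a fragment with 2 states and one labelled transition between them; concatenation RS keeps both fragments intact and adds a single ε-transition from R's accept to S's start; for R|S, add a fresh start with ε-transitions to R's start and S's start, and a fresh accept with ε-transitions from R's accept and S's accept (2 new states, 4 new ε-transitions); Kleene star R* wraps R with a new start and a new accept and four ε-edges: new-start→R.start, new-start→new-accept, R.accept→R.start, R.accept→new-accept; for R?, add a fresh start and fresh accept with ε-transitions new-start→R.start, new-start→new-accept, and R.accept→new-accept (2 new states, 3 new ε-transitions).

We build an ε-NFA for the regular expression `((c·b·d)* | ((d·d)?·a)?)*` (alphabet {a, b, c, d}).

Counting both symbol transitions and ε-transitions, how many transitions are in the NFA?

28

Per subexpression:
Each of the 6 symbol leaves contributes 1 transition (1 symbol, 0 ε).
  c·b·d → 5 transitions (3 symbol, 2 ε)
  (c·b·d)* → 9 transitions (3 symbol, 6 ε)
  d·d → 3 transitions (2 symbol, 1 ε)
  (d·d)? → 6 transitions (2 symbol, 4 ε)
  (d·d)?·a → 8 transitions (3 symbol, 5 ε)
  ((d·d)?·a)? → 11 transitions (3 symbol, 8 ε)
  (c·b·d)* | ((d·d)?·a)? → 24 transitions (6 symbol, 18 ε)
  ((c·b·d)* | ((d·d)?·a)?)* → 28 transitions (6 symbol, 22 ε)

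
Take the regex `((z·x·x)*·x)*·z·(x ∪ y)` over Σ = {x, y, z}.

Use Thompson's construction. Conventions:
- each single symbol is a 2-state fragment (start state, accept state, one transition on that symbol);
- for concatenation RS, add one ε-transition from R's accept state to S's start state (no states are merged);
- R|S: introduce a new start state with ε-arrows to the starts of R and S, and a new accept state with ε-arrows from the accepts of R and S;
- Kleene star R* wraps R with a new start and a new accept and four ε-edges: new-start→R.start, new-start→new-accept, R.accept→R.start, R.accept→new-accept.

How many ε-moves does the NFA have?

17

By structural recursion:
Each of the 7 symbol leaves contributes 0 ε-transitions.
  z·x·x — 2 ε-transitions
  (z·x·x)* — 6 ε-transitions
  (z·x·x)*·x — 7 ε-transitions
  ((z·x·x)*·x)* — 11 ε-transitions
  x ∪ y — 4 ε-transitions
  ((z·x·x)*·x)*·z·(x ∪ y) — 17 ε-transitions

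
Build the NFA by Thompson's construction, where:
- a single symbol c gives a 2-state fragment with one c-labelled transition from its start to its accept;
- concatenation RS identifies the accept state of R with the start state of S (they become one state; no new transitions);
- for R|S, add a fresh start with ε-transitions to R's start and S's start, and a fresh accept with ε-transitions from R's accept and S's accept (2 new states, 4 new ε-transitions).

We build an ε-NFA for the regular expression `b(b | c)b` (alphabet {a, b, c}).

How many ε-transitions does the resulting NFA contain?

By structural recursion:
Each of the 4 symbol leaves contributes 0 ε-transitions.
  b | c : 4 ε-transitions
  b(b | c)b : 4 ε-transitions

4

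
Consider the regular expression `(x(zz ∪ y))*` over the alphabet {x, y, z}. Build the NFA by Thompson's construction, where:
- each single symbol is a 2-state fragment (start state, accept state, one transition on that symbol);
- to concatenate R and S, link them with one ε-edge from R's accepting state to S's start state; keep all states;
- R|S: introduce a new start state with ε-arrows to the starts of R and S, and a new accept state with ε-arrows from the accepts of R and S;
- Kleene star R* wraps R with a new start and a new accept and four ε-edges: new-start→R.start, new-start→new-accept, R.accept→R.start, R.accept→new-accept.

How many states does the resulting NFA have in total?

Per subexpression:
Each of the 4 symbol leaves contributes a 2-state fragment.
  zz = 4 states
  zz ∪ y = 8 states
  x(zz ∪ y) = 10 states
  (x(zz ∪ y))* = 12 states

12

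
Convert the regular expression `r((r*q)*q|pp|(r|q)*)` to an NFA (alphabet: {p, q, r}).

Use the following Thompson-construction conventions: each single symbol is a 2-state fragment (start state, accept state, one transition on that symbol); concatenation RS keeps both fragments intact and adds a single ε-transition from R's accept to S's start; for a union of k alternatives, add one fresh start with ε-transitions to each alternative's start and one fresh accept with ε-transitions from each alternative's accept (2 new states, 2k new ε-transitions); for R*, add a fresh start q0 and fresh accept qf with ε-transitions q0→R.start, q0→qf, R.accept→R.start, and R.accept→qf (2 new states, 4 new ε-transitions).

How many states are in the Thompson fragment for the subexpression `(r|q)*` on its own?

Fragment for `(r|q)*`:
Each of the 2 symbol leaves contributes a 2-state fragment.
  r|q : 6 states
  (r|q)* : 8 states

8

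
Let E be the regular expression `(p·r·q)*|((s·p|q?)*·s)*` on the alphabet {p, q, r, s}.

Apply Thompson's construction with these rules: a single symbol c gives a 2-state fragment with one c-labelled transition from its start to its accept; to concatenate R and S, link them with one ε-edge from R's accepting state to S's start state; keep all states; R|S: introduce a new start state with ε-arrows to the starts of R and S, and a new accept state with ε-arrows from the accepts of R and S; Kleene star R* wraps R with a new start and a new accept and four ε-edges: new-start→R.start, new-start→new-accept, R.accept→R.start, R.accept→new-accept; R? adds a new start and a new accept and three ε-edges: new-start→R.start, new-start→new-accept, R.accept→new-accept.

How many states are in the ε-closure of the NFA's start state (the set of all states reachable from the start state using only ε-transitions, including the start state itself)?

Work bottom-up. For each fragment F, track |ε-closure(F.start)| and whether F's accept lies in that closure (i.e. whether F accepts ε). A single-symbol fragment has closure size 1 and does not accept ε.
  p·r·q → |closure| equals the left operand's closure size = 1 (its accept is not ε-reachable, so the closure stops there)
  (p·r·q)* → the star's fresh start ε-reaches both the body's start and the fresh accept: |closure| = 2 + 1 = 3
  s·p → same as the first factor's closure: |closure| = 1
  q? → new start has ε-edges to the inner start and to the new accept, so |closure| = 2 + 1 = 3
  s·p|q? → |closure| = 1 (new start) + (1 + 3) + 1 (new accept, since some branch ε-reaches its own accept) = 6
  (s·p|q?)* → the star's fresh start ε-reaches both the body's start and the fresh accept: |closure| = 2 + 6 = 8
  (s·p|q?)*·s → |closure| = 8 + 1 = 9 (closure spills across the concat boundary because the left factor accepts ε)
  ((s·p|q?)*·s)* → new start has ε-edges to the inner start and to the new accept, so |closure| = 2 + 9 = 11
  (p·r·q)*|((s·p|q?)*·s)* → |closure| = 1 (new start) + (3 + 11) + 1 (new accept, since some branch ε-reaches its own accept) = 16

16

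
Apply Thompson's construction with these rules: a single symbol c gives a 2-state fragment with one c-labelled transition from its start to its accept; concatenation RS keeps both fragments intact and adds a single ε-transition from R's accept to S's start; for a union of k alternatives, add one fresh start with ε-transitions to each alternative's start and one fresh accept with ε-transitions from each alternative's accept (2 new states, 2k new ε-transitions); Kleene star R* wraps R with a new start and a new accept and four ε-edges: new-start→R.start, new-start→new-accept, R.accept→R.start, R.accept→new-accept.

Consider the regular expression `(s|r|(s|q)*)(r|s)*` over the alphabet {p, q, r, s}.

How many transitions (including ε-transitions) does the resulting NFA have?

29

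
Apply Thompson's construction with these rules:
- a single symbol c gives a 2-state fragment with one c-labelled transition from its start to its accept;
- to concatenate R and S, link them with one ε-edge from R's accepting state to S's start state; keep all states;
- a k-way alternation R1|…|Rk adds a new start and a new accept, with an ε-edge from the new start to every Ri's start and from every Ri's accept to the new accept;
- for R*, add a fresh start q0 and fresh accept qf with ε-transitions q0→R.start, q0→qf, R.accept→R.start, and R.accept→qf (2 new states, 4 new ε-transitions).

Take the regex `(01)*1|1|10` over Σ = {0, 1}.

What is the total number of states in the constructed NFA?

16

Building bottom-up:
Each of the 6 symbol leaves contributes a 2-state fragment.
  01 = 4 states
  (01)* = 6 states
  (01)*1 = 8 states
  10 = 4 states
  (01)*1|1|10 = 16 states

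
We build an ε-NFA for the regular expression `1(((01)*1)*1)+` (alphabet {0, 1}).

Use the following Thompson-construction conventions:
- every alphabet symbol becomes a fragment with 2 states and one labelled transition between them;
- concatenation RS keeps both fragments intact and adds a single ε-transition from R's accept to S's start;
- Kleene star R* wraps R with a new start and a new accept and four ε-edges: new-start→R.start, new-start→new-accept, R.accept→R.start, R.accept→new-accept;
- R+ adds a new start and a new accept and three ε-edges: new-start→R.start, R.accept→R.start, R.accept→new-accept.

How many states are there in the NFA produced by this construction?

Building bottom-up:
Each of the 5 symbol leaves contributes a 2-state fragment.
  01 → 4 states
  (01)* → 6 states
  (01)*1 → 8 states
  ((01)*1)* → 10 states
  ((01)*1)*1 → 12 states
  (((01)*1)*1)+ → 14 states
  1(((01)*1)*1)+ → 16 states

16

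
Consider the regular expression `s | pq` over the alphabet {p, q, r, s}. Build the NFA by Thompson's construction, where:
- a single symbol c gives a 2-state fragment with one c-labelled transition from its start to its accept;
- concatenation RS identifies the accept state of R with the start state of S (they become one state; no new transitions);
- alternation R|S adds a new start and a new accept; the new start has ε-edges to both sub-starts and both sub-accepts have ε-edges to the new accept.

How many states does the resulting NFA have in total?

7

Building bottom-up:
Each of the 3 symbol leaves contributes a 2-state fragment.
  pq = 3 states
  s | pq = 7 states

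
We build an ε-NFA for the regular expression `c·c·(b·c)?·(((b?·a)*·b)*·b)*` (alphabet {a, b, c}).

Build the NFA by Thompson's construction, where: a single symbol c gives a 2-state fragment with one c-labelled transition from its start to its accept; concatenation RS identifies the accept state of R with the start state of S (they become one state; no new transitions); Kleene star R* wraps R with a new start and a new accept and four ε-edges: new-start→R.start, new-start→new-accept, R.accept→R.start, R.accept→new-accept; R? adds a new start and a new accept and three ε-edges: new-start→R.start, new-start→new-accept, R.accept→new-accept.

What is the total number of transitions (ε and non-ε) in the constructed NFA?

26

By structural recursion:
Each of the 8 symbol leaves contributes 1 transition (1 symbol, 0 ε).
  b·c — 2 transitions (2 symbol, 0 ε)
  (b·c)? — 5 transitions (2 symbol, 3 ε)
  b? — 4 transitions (1 symbol, 3 ε)
  b?·a — 5 transitions (2 symbol, 3 ε)
  (b?·a)* — 9 transitions (2 symbol, 7 ε)
  (b?·a)*·b — 10 transitions (3 symbol, 7 ε)
  ((b?·a)*·b)* — 14 transitions (3 symbol, 11 ε)
  ((b?·a)*·b)*·b — 15 transitions (4 symbol, 11 ε)
  (((b?·a)*·b)*·b)* — 19 transitions (4 symbol, 15 ε)
  c·c·(b·c)?·(((b?·a)*·b)*·b)* — 26 transitions (8 symbol, 18 ε)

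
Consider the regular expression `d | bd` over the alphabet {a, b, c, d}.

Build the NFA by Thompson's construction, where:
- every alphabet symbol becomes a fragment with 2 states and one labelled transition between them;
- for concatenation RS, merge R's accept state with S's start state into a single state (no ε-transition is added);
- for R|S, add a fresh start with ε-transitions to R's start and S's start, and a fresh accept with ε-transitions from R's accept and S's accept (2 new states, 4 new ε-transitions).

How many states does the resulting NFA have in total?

7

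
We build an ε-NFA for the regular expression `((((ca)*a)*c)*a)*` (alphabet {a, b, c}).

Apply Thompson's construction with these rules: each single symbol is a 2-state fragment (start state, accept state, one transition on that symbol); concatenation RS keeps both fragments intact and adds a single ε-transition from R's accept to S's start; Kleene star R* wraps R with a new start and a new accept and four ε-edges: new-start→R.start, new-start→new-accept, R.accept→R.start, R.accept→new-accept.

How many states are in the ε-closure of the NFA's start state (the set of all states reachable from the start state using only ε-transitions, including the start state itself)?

12

Let C(F) = |ε-closure(F.start)| within fragment F, and note whether F accepts ε. Symbol fragments have C = 1 and do not accept ε. Then:
  ca → same as the first factor's closure: |closure| = 1
  (ca)* → |closure| = 1 (new start) + 1 (body) + 1 (new accept) = 3
  (ca)*a → |closure| = 3 + 1 = 4 (closure spills across the concat boundary because the left factor accepts ε)
  ((ca)*a)* → new start has ε-edges to the inner start and to the new accept, so |closure| = 2 + 4 = 6
  ((ca)*a)*c → |closure| = 6 + 1 = 7 (closure spills across the concat boundary because the left factor accepts ε)
  (((ca)*a)*c)* → new start has ε-edges to the inner start and to the new accept, so |closure| = 2 + 7 = 9
  (((ca)*a)*c)*a → |closure| = 9 + 1 = 10 (closure spills across the concat boundary because the left factor accepts ε)
  ((((ca)*a)*c)*a)* → the star's fresh start ε-reaches both the body's start and the fresh accept: |closure| = 2 + 10 = 12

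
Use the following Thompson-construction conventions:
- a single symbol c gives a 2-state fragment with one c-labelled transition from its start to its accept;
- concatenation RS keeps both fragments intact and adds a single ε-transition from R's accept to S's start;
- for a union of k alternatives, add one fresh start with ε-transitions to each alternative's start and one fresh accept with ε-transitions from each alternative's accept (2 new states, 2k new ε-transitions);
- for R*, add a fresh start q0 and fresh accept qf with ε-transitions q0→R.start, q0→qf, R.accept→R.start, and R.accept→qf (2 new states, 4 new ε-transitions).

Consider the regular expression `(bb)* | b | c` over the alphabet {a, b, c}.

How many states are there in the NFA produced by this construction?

12

Building bottom-up:
Each of the 4 symbol leaves contributes a 2-state fragment.
  bb → 4 states
  (bb)* → 6 states
  (bb)* | b | c → 12 states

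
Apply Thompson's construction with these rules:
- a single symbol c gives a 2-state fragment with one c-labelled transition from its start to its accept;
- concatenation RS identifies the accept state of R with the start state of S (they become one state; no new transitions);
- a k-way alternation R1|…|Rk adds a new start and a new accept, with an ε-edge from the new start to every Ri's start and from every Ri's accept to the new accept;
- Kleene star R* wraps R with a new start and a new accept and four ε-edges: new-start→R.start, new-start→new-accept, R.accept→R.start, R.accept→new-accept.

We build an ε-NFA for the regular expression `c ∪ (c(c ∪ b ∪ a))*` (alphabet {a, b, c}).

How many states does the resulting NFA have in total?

15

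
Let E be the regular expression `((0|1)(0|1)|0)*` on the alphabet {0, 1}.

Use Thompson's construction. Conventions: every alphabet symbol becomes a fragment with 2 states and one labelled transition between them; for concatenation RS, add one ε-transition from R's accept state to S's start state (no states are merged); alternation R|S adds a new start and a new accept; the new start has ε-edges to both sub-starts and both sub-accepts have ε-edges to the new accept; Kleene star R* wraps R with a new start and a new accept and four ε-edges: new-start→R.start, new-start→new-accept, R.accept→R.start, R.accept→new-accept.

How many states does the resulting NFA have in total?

18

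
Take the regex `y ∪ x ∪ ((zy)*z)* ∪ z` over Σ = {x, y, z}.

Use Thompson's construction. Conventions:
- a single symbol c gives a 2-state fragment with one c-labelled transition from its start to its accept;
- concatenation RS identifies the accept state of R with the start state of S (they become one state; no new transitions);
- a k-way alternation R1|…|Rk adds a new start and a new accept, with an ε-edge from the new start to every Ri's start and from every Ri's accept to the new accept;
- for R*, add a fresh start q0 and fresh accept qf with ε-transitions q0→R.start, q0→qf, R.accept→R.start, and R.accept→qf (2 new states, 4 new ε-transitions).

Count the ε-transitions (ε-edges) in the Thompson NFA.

Per subexpression:
Each of the 6 symbol leaves contributes 0 ε-transitions.
  zy = 0 ε-transitions
  (zy)* = 4 ε-transitions
  (zy)*z = 4 ε-transitions
  ((zy)*z)* = 8 ε-transitions
  y ∪ x ∪ ((zy)*z)* ∪ z = 16 ε-transitions

16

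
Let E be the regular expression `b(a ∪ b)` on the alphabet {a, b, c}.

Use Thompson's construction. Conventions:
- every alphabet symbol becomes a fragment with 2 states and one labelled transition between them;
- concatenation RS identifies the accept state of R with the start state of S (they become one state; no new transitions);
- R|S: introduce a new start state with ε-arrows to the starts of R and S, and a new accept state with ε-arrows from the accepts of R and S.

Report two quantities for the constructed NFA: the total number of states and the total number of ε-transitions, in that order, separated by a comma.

Recursing over subexpressions:
Each of the 3 symbol leaves contributes 2 states and 0 ε-transitions.
  a ∪ b → 6 states, 4 ε-transitions
  b(a ∪ b) → 7 states, 4 ε-transitions

7, 4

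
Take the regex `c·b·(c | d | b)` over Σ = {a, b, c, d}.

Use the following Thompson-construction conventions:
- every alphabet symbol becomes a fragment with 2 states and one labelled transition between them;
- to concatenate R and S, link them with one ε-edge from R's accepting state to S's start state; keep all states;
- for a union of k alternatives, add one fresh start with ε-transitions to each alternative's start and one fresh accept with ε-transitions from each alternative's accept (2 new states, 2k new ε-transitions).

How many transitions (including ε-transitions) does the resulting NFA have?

13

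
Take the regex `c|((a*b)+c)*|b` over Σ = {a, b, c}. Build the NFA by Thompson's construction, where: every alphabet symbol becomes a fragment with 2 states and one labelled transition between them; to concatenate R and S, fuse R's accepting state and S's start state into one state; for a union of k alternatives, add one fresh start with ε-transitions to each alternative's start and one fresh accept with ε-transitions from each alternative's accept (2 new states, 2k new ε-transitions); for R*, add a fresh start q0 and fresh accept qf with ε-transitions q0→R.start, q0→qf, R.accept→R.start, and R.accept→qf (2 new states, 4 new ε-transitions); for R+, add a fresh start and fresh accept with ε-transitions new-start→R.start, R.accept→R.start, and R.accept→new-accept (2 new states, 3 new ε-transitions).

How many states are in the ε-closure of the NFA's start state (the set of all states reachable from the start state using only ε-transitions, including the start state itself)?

Work bottom-up. For each fragment F, track |ε-closure(F.start)| and whether F's accept lies in that closure (i.e. whether F accepts ε). A single-symbol fragment has closure size 1 and does not accept ε.
  a* : the star's fresh start ε-reaches both the body's start and the fresh accept: |ε-closure| = 2 + 1 = 3
  a*b : |ε-closure| = 3 + (1−1) = 3 (closure spills across the concat boundary because the left factor accepts ε)
  (a*b)+ : |ε-closure| = 1 + 3 = 4 (the body doesn't accept ε, so the new accept is not reached)
  (a*b)+c : same as the first factor's closure: |ε-closure| = 4
  ((a*b)+c)* : new start has ε-edges to the inner start and to the new accept, so |ε-closure| = 2 + 4 = 6
  c|((a*b)+c)*|b : |ε-closure| = 1 (new start) + (1 + 6 + 1) + 1 (new accept, since some branch ε-reaches its own accept) = 10

10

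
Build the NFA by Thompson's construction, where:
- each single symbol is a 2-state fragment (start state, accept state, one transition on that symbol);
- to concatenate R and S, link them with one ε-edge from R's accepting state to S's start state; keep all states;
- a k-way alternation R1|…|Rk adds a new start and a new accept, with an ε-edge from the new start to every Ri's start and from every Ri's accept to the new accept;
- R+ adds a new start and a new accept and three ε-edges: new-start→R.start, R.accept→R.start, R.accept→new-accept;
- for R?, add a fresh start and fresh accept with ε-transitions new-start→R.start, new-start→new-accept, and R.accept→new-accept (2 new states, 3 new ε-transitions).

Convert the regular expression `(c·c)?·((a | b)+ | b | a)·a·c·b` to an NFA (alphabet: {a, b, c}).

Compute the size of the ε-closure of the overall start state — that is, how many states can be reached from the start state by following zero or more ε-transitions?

Work bottom-up. For each fragment F, track |ε-closure(F.start)| and whether F's accept lies in that closure (i.e. whether F accepts ε). A single-symbol fragment has closure size 1 and does not accept ε.
  c·c — same as the first factor's closure: |ε-closure| = 1
  (c·c)? — new start has ε-edges to the inner start and to the new accept, so |ε-closure| = 2 + 1 = 3
  a | b — new start ε-reaches every alternative's start; none of them accept ε, so the new accept is not reached: |ε-closure| = 1 + 1 + 1 = 3
  (a | b)+ — |ε-closure| = 1 + 3 = 4 (the body doesn't accept ε, so the new accept is not reached)
  (a | b)+ | b | a — |ε-closure| = 1 + 4 + 1 + 1 = 7 (the new accept is not ε-reachable since no branch accepts ε)
  (c·c)?·((a | b)+ | b | a)·a·c·b — the left operand accepts ε, so the closure extends into the next operand (via the concat ε-link); |ε-closure| = 3 + 7 = 10

10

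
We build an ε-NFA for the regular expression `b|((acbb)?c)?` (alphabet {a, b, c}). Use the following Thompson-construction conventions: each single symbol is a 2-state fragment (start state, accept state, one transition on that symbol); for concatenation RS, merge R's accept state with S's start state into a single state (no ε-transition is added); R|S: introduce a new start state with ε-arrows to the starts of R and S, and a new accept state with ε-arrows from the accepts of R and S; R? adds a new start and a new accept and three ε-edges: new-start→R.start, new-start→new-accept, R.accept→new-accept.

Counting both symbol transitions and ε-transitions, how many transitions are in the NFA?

16

Bottom-up over the parse tree:
Each of the 6 symbol leaves contributes 1 transition (1 symbol, 0 ε).
  acbb = 4 transitions (4 symbol, 0 ε)
  (acbb)? = 7 transitions (4 symbol, 3 ε)
  (acbb)?c = 8 transitions (5 symbol, 3 ε)
  ((acbb)?c)? = 11 transitions (5 symbol, 6 ε)
  b|((acbb)?c)? = 16 transitions (6 symbol, 10 ε)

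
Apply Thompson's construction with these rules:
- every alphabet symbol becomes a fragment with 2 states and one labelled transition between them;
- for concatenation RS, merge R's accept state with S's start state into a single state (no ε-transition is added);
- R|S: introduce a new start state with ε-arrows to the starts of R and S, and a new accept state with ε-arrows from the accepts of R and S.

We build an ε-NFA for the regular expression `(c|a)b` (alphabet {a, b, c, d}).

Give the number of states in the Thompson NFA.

7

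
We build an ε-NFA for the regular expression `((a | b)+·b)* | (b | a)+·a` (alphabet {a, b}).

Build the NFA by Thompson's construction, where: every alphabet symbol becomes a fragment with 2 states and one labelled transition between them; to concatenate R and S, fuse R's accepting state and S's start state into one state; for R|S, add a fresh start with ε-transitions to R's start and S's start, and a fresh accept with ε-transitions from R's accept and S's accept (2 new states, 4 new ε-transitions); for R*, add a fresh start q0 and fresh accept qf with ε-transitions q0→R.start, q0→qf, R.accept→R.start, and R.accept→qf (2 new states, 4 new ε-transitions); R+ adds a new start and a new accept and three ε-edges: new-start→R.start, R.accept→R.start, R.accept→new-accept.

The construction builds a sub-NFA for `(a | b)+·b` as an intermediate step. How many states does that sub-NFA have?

Fragment for `(a | b)+·b`:
Each of the 3 symbol leaves contributes a 2-state fragment.
  a | b — 6 states
  (a | b)+ — 8 states
  (a | b)+·b — 9 states

9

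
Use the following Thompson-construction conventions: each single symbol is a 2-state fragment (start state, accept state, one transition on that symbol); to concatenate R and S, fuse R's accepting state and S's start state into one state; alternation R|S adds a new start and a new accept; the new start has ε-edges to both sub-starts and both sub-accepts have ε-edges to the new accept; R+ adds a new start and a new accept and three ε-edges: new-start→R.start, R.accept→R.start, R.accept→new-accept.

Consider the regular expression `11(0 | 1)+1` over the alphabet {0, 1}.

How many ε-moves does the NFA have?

Per subexpression:
Each of the 5 symbol leaves contributes 0 ε-transitions.
  0 | 1 : 4 ε-transitions
  (0 | 1)+ : 7 ε-transitions
  11(0 | 1)+1 : 7 ε-transitions

7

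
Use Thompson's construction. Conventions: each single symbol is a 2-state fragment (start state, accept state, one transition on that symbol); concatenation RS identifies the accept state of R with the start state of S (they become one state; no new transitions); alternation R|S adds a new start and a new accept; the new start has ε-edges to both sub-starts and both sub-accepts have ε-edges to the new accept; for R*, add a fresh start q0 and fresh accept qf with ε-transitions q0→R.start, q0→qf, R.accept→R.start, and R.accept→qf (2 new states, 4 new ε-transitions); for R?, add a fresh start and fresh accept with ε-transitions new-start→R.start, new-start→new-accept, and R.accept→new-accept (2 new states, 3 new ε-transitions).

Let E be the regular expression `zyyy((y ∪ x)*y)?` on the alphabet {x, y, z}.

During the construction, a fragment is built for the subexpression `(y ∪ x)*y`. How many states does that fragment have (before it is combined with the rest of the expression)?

9

Fragment for `(y ∪ x)*y`:
Each of the 3 symbol leaves contributes a 2-state fragment.
  y ∪ x — 6 states
  (y ∪ x)* — 8 states
  (y ∪ x)*y — 9 states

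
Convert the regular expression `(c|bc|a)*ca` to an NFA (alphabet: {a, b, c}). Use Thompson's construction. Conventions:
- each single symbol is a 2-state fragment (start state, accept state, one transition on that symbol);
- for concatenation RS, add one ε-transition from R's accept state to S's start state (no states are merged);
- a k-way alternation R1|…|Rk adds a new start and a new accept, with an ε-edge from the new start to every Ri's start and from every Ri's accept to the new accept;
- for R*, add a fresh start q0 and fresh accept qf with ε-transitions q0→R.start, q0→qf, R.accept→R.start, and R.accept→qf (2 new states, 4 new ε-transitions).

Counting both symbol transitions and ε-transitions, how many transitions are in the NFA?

Bottom-up over the parse tree:
Each of the 6 symbol leaves contributes 1 transition (1 symbol, 0 ε).
  bc → 3 transitions (2 symbol, 1 ε)
  c|bc|a → 11 transitions (4 symbol, 7 ε)
  (c|bc|a)* → 15 transitions (4 symbol, 11 ε)
  (c|bc|a)*ca → 19 transitions (6 symbol, 13 ε)

19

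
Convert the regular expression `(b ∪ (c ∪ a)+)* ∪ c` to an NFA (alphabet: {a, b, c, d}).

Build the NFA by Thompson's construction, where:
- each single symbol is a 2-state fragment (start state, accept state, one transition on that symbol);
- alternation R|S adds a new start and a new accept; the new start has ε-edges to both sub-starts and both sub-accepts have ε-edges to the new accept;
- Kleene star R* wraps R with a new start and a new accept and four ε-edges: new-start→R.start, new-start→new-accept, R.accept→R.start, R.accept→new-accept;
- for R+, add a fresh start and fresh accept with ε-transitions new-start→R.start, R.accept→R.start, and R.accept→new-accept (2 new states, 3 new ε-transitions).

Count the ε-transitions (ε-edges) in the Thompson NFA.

Recursing over subexpressions:
Each of the 4 symbol leaves contributes 0 ε-transitions.
  c ∪ a = 4 ε-transitions
  (c ∪ a)+ = 7 ε-transitions
  b ∪ (c ∪ a)+ = 11 ε-transitions
  (b ∪ (c ∪ a)+)* = 15 ε-transitions
  (b ∪ (c ∪ a)+)* ∪ c = 19 ε-transitions

19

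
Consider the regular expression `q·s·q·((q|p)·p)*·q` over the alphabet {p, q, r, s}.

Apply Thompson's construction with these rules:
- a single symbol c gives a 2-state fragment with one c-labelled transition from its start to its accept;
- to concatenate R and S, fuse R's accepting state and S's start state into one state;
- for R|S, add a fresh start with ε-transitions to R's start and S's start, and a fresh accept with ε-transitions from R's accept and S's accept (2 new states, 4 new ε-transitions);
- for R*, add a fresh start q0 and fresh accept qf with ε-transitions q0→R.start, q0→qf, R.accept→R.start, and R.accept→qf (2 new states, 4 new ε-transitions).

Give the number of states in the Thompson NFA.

By structural recursion:
Each of the 7 symbol leaves contributes a 2-state fragment.
  q|p — 6 states
  (q|p)·p — 7 states
  ((q|p)·p)* — 9 states
  q·s·q·((q|p)·p)*·q — 13 states

13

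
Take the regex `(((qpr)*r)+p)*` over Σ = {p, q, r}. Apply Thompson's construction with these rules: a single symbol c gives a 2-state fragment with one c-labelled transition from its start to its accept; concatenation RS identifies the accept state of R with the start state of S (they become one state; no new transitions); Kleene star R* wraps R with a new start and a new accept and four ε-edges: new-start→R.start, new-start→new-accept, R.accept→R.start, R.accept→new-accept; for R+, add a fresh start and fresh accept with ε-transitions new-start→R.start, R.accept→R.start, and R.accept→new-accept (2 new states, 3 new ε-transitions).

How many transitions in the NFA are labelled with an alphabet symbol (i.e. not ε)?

Building bottom-up:
Each of the 5 symbol leaves contributes exactly 1 symbol transition.
  qpr = 3 symbol transitions
  (qpr)* = 3 symbol transitions
  (qpr)*r = 4 symbol transitions
  ((qpr)*r)+ = 4 symbol transitions
  ((qpr)*r)+p = 5 symbol transitions
  (((qpr)*r)+p)* = 5 symbol transitions

5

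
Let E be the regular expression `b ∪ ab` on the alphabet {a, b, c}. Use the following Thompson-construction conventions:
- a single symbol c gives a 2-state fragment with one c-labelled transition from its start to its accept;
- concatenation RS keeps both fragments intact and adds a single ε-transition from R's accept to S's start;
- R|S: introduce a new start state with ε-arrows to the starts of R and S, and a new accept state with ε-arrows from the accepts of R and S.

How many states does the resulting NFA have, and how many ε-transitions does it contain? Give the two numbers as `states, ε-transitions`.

Building bottom-up:
Each of the 3 symbol leaves contributes 2 states and 0 ε-transitions.
  ab — 4 states, 1 ε-transition
  b ∪ ab — 8 states, 5 ε-transitions

8, 5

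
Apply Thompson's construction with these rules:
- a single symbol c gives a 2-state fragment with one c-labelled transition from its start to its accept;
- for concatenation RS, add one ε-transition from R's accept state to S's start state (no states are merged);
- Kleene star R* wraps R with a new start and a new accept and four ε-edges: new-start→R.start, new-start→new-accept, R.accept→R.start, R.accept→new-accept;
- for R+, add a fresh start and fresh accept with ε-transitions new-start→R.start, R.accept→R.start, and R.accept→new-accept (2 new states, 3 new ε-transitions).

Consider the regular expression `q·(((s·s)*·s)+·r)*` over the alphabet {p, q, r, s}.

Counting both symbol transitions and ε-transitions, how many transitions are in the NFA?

20

Recursing over subexpressions:
Each of the 5 symbol leaves contributes 1 transition (1 symbol, 0 ε).
  s·s : 3 transitions (2 symbol, 1 ε)
  (s·s)* : 7 transitions (2 symbol, 5 ε)
  (s·s)*·s : 9 transitions (3 symbol, 6 ε)
  ((s·s)*·s)+ : 12 transitions (3 symbol, 9 ε)
  ((s·s)*·s)+·r : 14 transitions (4 symbol, 10 ε)
  (((s·s)*·s)+·r)* : 18 transitions (4 symbol, 14 ε)
  q·(((s·s)*·s)+·r)* : 20 transitions (5 symbol, 15 ε)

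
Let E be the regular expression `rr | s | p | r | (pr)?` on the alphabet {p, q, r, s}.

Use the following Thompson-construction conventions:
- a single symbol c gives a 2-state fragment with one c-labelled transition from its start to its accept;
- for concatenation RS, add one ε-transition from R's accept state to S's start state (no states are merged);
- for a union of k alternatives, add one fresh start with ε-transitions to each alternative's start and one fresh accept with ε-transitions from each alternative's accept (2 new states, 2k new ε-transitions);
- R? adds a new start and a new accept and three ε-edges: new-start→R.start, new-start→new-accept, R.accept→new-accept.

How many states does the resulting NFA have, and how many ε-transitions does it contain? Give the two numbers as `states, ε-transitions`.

18, 15

Recursing over subexpressions:
Each of the 7 symbol leaves contributes 2 states and 0 ε-transitions.
  rr — 4 states, 1 ε-transition
  pr — 4 states, 1 ε-transition
  (pr)? — 6 states, 4 ε-transitions
  rr | s | p | r | (pr)? — 18 states, 15 ε-transitions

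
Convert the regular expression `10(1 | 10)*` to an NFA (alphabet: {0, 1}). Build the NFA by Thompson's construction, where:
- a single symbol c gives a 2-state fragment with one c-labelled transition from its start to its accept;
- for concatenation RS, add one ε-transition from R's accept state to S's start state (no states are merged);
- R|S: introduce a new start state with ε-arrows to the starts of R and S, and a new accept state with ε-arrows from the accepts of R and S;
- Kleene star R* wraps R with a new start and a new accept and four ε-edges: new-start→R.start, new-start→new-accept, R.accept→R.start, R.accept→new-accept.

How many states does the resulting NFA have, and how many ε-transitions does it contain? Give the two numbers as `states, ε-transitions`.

14, 11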